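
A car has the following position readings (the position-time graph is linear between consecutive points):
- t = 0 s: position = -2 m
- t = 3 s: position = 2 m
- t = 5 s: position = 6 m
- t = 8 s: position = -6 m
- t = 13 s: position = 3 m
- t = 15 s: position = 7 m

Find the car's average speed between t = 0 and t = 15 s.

Average speed = (total path length)/(elapsed time); on a piecewise-linear x-t graph the path length is Σ|Δx|.
0–3 s: |Δx| = |2 − -2| = 4 m
3–5 s: |Δx| = |6 − 2| = 4 m
5–8 s: |Δx| = |-6 − 6| = 12 m
8–13 s: |Δx| = |3 − -6| = 9 m
13–15 s: |Δx| = |7 − 3| = 4 m
Total path = 33 m; average speed = 33/15 = 2.2 m/s.

2.2 m/s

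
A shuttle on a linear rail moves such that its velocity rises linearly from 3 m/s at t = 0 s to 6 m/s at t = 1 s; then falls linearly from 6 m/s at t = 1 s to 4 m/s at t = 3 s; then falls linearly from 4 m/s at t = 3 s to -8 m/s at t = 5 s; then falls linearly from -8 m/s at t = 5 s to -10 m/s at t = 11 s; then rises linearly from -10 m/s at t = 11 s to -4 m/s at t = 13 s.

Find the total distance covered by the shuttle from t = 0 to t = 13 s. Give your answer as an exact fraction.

Total distance travelled is ∫|v| dt — sum the magnitudes of each area piece.
0–1 s: |½(3 + 6)(1)| = 4.5 m
1–3 s: |½(6 + 4)(2)| = 10 m
3–5 s: v = 0 at t = 11/3 s; triangle areas 4/3 + 16/3 = 20/3 m
5–11 s: |½(-8 + -10)(6)| = 54 m
11–13 s: |½(-10 + -4)(2)| = 14 m
Total distance = 535/6 m

535/6 m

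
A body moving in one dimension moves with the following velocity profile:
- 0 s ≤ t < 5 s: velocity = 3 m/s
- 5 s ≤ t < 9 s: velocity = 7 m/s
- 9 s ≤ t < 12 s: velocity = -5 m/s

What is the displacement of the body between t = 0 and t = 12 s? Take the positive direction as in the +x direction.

Displacement is the signed area under the v-t curve.
0–5 s: 3 × 5 = 15 m
5–9 s: 7 × 4 = 28 m
9–12 s: -5 × 3 = -15 m
Net displacement = 28 m

28 m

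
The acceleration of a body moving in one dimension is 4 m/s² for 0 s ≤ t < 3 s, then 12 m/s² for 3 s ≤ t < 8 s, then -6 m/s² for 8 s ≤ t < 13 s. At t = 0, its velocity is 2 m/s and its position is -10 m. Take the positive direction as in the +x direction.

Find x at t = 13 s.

On each constant-a segment, Δv = aΔt and Δx = v₀Δt + ½aΔt²; chain segment to segment.
0–3 s: v starts 2 m/s; Δx = 2·3 + ½·4·3² = 24 m; v ends 14 m/s.
3–8 s: v starts 14 m/s; Δx = 14·5 + ½·12·5² = 220 m; v ends 74 m/s.
8–13 s: v starts 74 m/s; Δx = 74·5 + ½·-6·5² = 295 m; v ends 44 m/s.
x(13) = -10 + Σ Δx = 529 m.

529 m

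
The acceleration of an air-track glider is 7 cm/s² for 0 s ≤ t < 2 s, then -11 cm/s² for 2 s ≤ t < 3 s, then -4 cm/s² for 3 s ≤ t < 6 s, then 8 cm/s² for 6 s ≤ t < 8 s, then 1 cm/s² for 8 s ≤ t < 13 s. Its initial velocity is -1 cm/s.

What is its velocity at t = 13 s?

Δv equals the area under the a-t graph; then v = v₀ + Δv.
0–2 s: 7 × 2 = 14 cm/s
2–3 s: -11 × 1 = -11 cm/s
3–6 s: -4 × 3 = -12 cm/s
6–8 s: 8 × 2 = 16 cm/s
8–13 s: 1 × 5 = 5 cm/s
Δv = 12 cm/s, so v(13) = -1 + (12) = 11 cm/s.

11 cm/s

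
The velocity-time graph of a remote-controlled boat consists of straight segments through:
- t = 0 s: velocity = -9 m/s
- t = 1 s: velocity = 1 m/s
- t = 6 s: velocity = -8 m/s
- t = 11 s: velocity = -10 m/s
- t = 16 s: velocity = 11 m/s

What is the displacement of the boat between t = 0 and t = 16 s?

Net displacement equals the area under the velocity-time graph (areas below the axis count negative).
0–1 s: ½(-9 + 1)(1) = -4 m
1–6 s: ½(1 + -8)(5) = -17.5 m
6–11 s: ½(-8 + -10)(5) = -45 m
11–16 s: ½(-10 + 11)(5) = 2.5 m
Net displacement = -64 m

-64 m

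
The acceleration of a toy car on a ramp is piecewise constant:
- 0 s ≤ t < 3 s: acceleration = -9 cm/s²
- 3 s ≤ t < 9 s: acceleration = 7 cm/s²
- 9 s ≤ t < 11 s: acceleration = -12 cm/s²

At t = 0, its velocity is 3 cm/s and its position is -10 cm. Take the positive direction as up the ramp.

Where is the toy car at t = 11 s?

-47.5 cm

On each constant-a segment, Δv = aΔt and Δx = v₀Δt + ½aΔt²; chain segment to segment.
0–3 s: v starts 3 cm/s; Δx = 3·3 + ½·-9·3² = -31.5 cm; v ends -24 cm/s.
3–9 s: v starts -24 cm/s; Δx = -24·6 + ½·7·6² = -18 cm; v ends 18 cm/s.
9–11 s: v starts 18 cm/s; Δx = 18·2 + ½·-12·2² = 12 cm; v ends -6 cm/s.
x(11) = -10 + Σ Δx = -47.5 cm.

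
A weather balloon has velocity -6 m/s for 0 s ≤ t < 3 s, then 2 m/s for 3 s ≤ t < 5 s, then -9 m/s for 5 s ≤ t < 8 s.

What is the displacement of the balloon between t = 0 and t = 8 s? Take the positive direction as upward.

-41 m

Displacement is the signed area under the v-t curve.
0–3 s: -6 × 3 = -18 m
3–5 s: 2 × 2 = 4 m
5–8 s: -9 × 3 = -27 m
Net displacement = -41 m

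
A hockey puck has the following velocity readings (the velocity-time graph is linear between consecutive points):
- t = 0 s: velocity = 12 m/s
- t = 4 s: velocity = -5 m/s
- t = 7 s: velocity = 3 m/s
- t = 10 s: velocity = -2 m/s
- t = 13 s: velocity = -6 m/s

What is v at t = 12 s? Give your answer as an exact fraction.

On 10–13 s the graph is linear from -2 to -6 m/s: v(12) = -2 + (-6 − -2)·(12 − 10)/(13 − 10) = -14/3 m/s.

-14/3 m/s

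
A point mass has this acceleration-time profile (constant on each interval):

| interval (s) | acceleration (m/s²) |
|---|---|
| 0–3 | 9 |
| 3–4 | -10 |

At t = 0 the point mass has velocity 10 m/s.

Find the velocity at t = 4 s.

Δv equals the area under the a-t graph; then v = v₀ + Δv.
0–3 s: 9 × 3 = 27 m/s
3–4 s: -10 × 1 = -10 m/s
Δv = 17 m/s, so v(4) = 10 + (17) = 27 m/s.

27 m/s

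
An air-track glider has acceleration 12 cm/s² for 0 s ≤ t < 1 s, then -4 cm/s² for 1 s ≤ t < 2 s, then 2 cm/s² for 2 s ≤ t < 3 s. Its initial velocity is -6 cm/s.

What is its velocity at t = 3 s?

Δv equals the area under the a-t graph; then v = v₀ + Δv.
0–1 s: 12 × 1 = 12 cm/s
1–2 s: -4 × 1 = -4 cm/s
2–3 s: 2 × 1 = 2 cm/s
Δv = 10 cm/s, so v(3) = -6 + (10) = 4 cm/s.

4 cm/s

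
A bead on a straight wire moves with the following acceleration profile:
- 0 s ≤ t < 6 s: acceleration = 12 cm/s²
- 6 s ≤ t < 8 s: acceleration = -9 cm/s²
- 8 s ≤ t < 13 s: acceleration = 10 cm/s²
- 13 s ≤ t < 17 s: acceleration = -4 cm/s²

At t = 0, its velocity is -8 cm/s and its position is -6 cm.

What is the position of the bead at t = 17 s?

979 cm

On each constant-a segment, Δv = aΔt and Δx = v₀Δt + ½aΔt²; chain segment to segment.
0–6 s: v starts -8 cm/s; Δx = -8·6 + ½·12·6² = 168 cm; v ends 64 cm/s.
6–8 s: v starts 64 cm/s; Δx = 64·2 + ½·-9·2² = 110 cm; v ends 46 cm/s.
8–13 s: v starts 46 cm/s; Δx = 46·5 + ½·10·5² = 355 cm; v ends 96 cm/s.
13–17 s: v starts 96 cm/s; Δx = 96·4 + ½·-4·4² = 352 cm; v ends 80 cm/s.
x(17) = -6 + Σ Δx = 979 cm.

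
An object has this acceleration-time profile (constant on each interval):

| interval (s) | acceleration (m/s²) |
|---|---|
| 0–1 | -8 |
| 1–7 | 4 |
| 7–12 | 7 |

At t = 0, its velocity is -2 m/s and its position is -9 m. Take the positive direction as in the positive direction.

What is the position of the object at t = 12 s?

On each constant-a segment, Δv = aΔt and Δx = v₀Δt + ½aΔt²; chain segment to segment.
0–1 s: v starts -2 m/s; Δx = -2·1 + ½·-8·1² = -6 m; v ends -10 m/s.
1–7 s: v starts -10 m/s; Δx = -10·6 + ½·4·6² = 12 m; v ends 14 m/s.
7–12 s: v starts 14 m/s; Δx = 14·5 + ½·7·5² = 157.5 m; v ends 49 m/s.
x(12) = -9 + Σ Δx = 154.5 m.

154.5 m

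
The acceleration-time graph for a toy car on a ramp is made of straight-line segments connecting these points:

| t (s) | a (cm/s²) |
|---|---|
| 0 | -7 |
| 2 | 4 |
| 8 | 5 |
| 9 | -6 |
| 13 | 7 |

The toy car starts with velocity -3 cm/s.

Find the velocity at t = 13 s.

22.5 cm/s

Δv equals the area under the a-t graph; then v = v₀ + Δv.
0–2 s: ½(-7 + 4)(2) = -3 cm/s
2–8 s: ½(4 + 5)(6) = 27 cm/s
8–9 s: ½(5 + -6)(1) = -0.5 cm/s
9–13 s: ½(-6 + 7)(4) = 2 cm/s
Δv = 25.5 cm/s, so v(13) = -3 + (25.5) = 22.5 cm/s.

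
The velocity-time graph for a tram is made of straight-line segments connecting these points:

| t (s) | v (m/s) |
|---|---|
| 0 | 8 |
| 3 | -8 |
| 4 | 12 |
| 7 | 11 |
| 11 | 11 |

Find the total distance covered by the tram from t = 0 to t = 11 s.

95.7 m

Total distance travelled is ∫|v| dt — sum the magnitudes of each area piece.
0–3 s: v = 0 at t = 1.5 s; triangle areas 6 + 6 = 12 m
3–4 s: v = 0 at t = 3.4 s; triangle areas 1.6 + 3.6 = 5.2 m
4–7 s: |½(12 + 11)(3)| = 34.5 m
7–11 s: |11| × 4 = 44 m
Total distance = 95.7 m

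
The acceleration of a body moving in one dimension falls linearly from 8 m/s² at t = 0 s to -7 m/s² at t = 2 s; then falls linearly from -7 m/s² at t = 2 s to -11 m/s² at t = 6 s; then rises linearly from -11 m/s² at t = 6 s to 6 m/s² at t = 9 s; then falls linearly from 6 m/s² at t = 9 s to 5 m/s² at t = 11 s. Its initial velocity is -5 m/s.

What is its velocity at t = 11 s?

Δv equals the area under the a-t graph; then v = v₀ + Δv.
0–2 s: ½(8 + -7)(2) = 1 m/s
2–6 s: ½(-7 + -11)(4) = -36 m/s
6–9 s: ½(-11 + 6)(3) = -7.5 m/s
9–11 s: ½(6 + 5)(2) = 11 m/s
Δv = -31.5 m/s, so v(11) = -5 + (-31.5) = -36.5 m/s.

-36.5 m/s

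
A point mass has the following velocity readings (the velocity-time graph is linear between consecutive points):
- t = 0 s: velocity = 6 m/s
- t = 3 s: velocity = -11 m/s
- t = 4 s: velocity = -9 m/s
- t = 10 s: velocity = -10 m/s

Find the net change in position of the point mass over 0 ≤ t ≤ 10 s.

Displacement is the signed area under the v-t curve.
0–3 s: ½(6 + -11)(3) = -7.5 m
3–4 s: ½(-11 + -9)(1) = -10 m
4–10 s: ½(-9 + -10)(6) = -57 m
Net displacement = -74.5 m

-74.5 m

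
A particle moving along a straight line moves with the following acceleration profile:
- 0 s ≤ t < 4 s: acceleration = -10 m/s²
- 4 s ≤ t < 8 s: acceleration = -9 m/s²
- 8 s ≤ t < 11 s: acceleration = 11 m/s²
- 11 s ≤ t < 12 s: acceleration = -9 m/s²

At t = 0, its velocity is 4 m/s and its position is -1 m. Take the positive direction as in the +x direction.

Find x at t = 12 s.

On each constant-a segment, Δv = aΔt and Δx = v₀Δt + ½aΔt²; chain segment to segment.
0–4 s: v starts 4 m/s; Δx = 4·4 + ½·-10·4² = -64 m; v ends -36 m/s.
4–8 s: v starts -36 m/s; Δx = -36·4 + ½·-9·4² = -216 m; v ends -72 m/s.
8–11 s: v starts -72 m/s; Δx = -72·3 + ½·11·3² = -166.5 m; v ends -39 m/s.
11–12 s: v starts -39 m/s; Δx = -39·1 + ½·-9·1² = -43.5 m; v ends -48 m/s.
x(12) = -1 + Σ Δx = -491 m.

-491 m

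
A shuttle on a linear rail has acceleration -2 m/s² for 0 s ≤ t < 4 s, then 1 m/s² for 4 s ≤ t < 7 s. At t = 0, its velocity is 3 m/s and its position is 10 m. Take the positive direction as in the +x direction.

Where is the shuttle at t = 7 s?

On each constant-a segment, Δv = aΔt and Δx = v₀Δt + ½aΔt²; chain segment to segment.
0–4 s: v starts 3 m/s; Δx = 3·4 + ½·-2·4² = -4 m; v ends -5 m/s.
4–7 s: v starts -5 m/s; Δx = -5·3 + ½·1·3² = -10.5 m; v ends -2 m/s.
x(7) = 10 + Σ Δx = -4.5 m.

-4.5 m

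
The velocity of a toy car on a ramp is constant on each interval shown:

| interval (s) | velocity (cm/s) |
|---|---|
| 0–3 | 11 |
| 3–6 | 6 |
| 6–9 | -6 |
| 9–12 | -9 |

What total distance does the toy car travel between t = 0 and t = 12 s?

Total distance travelled is ∫|v| dt — sum the magnitudes of each area piece.
0–3 s: |11| × 3 = 33 cm
3–6 s: |6| × 3 = 18 cm
6–9 s: |-6| × 3 = 18 cm
9–12 s: |-9| × 3 = 27 cm
Total distance = 96 cm

96 cm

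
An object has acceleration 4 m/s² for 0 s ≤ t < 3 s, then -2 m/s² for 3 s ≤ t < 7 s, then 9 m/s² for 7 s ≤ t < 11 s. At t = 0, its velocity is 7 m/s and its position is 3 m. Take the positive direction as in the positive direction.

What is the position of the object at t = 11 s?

218 m

On each constant-a segment, Δv = aΔt and Δx = v₀Δt + ½aΔt²; chain segment to segment.
0–3 s: v starts 7 m/s; Δx = 7·3 + ½·4·3² = 39 m; v ends 19 m/s.
3–7 s: v starts 19 m/s; Δx = 19·4 + ½·-2·4² = 60 m; v ends 11 m/s.
7–11 s: v starts 11 m/s; Δx = 11·4 + ½·9·4² = 116 m; v ends 47 m/s.
x(11) = 3 + Σ Δx = 218 m.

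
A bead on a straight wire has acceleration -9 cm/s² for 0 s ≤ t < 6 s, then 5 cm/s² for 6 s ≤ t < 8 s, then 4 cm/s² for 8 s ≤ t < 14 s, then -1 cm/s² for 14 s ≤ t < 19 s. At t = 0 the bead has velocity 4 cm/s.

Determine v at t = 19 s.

-21 cm/s

Δv equals the area under the a-t graph; then v = v₀ + Δv.
0–6 s: -9 × 6 = -54 cm/s
6–8 s: 5 × 2 = 10 cm/s
8–14 s: 4 × 6 = 24 cm/s
14–19 s: -1 × 5 = -5 cm/s
Δv = -25 cm/s, so v(19) = 4 + (-25) = -21 cm/s.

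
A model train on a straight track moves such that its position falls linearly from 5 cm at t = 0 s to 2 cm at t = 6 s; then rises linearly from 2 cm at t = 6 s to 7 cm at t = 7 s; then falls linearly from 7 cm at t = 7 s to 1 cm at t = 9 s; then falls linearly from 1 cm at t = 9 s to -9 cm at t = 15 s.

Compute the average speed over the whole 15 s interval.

Average speed = (total path length)/(elapsed time); on a piecewise-linear x-t graph the path length is Σ|Δx|.
0–6 s: |Δx| = |2 − 5| = 3 cm
6–7 s: |Δx| = |7 − 2| = 5 cm
7–9 s: |Δx| = |1 − 7| = 6 cm
9–15 s: |Δx| = |-9 − 1| = 10 cm
Total path = 24 cm; average speed = 24/15 = 1.6 cm/s.

1.6 cm/s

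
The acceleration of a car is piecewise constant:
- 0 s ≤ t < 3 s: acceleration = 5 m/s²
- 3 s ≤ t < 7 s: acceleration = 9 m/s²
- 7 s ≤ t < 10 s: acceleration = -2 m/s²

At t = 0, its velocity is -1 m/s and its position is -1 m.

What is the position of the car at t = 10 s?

On each constant-a segment, Δv = aΔt and Δx = v₀Δt + ½aΔt²; chain segment to segment.
0–3 s: v starts -1 m/s; Δx = -1·3 + ½·5·3² = 19.5 m; v ends 14 m/s.
3–7 s: v starts 14 m/s; Δx = 14·4 + ½·9·4² = 128 m; v ends 50 m/s.
7–10 s: v starts 50 m/s; Δx = 50·3 + ½·-2·3² = 141 m; v ends 44 m/s.
x(10) = -1 + Σ Δx = 287.5 m.

287.5 m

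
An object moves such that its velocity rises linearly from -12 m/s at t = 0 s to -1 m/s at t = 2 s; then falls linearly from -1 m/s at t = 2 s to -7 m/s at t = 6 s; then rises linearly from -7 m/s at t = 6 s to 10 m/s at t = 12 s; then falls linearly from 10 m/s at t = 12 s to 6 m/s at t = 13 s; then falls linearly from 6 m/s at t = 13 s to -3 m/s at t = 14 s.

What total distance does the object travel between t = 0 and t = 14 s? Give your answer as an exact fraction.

Total distance travelled is ∫|v| dt — sum the magnitudes of each area piece.
0–2 s: |½(-12 + -1)(2)| = 13 m
2–6 s: |½(-1 + -7)(4)| = 16 m
6–12 s: v = 0 at t = 144/17 s; triangle areas 147/17 + 300/17 = 447/17 m
12–13 s: |½(10 + 6)(1)| = 8 m
13–14 s: v = 0 at t = 41/3 s; triangle areas 2 + 0.5 = 2.5 m
Total distance = 2237/34 m

2237/34 m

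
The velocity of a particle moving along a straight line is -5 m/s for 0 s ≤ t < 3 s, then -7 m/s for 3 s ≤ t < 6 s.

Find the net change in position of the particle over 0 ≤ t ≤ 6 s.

Net displacement equals the area under the velocity-time graph (areas below the axis count negative).
0–3 s: -5 × 3 = -15 m
3–6 s: -7 × 3 = -21 m
Net displacement = -36 m

-36 m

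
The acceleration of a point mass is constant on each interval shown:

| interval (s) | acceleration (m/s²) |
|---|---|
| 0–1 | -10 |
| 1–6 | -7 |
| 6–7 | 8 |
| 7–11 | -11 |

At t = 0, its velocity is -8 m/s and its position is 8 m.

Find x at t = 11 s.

-499.5 m

On each constant-a segment, Δv = aΔt and Δx = v₀Δt + ½aΔt²; chain segment to segment.
0–1 s: v starts -8 m/s; Δx = -8·1 + ½·-10·1² = -13 m; v ends -18 m/s.
1–6 s: v starts -18 m/s; Δx = -18·5 + ½·-7·5² = -177.5 m; v ends -53 m/s.
6–7 s: v starts -53 m/s; Δx = -53·1 + ½·8·1² = -49 m; v ends -45 m/s.
7–11 s: v starts -45 m/s; Δx = -45·4 + ½·-11·4² = -268 m; v ends -89 m/s.
x(11) = 8 + Σ Δx = -499.5 m.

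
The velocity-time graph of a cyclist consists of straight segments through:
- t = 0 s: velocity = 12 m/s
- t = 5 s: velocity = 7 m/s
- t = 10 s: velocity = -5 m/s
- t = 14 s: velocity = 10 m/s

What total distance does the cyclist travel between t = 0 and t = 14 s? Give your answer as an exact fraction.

955/12 m

Total distance travelled is ∫|v| dt — sum the magnitudes of each area piece.
0–5 s: |½(12 + 7)(5)| = 47.5 m
5–10 s: v = 0 at t = 95/12 s; triangle areas 245/24 + 125/24 = 185/12 m
10–14 s: v = 0 at t = 34/3 s; triangle areas 10/3 + 40/3 = 50/3 m
Total distance = 955/12 m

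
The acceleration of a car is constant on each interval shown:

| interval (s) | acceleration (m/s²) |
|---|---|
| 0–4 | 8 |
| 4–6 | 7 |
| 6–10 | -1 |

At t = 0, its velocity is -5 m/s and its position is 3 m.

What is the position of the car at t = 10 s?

On each constant-a segment, Δv = aΔt and Δx = v₀Δt + ½aΔt²; chain segment to segment.
0–4 s: v starts -5 m/s; Δx = -5·4 + ½·8·4² = 44 m; v ends 27 m/s.
4–6 s: v starts 27 m/s; Δx = 27·2 + ½·7·2² = 68 m; v ends 41 m/s.
6–10 s: v starts 41 m/s; Δx = 41·4 + ½·-1·4² = 156 m; v ends 37 m/s.
x(10) = 3 + Σ Δx = 271 m.

271 m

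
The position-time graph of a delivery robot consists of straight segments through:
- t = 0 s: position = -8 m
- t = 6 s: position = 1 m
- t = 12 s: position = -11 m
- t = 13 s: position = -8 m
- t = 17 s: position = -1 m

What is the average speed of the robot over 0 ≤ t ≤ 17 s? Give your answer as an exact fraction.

Average speed = (total path length)/(elapsed time); on a piecewise-linear x-t graph the path length is Σ|Δx|.
0–6 s: |Δx| = |1 − -8| = 9 m
6–12 s: |Δx| = |-11 − 1| = 12 m
12–13 s: |Δx| = |-8 − -11| = 3 m
13–17 s: |Δx| = |-1 − -8| = 7 m
Total path = 31 m; average speed = 31/17 = 31/17 m/s.

31/17 m/s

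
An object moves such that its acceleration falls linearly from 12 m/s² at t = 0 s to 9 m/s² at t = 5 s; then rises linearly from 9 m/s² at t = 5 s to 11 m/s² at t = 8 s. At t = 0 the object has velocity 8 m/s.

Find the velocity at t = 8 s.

90.5 m/s

Δv equals the area under the a-t graph; then v = v₀ + Δv.
0–5 s: ½(12 + 9)(5) = 52.5 m/s
5–8 s: ½(9 + 11)(3) = 30 m/s
Δv = 82.5 m/s, so v(8) = 8 + (82.5) = 90.5 m/s.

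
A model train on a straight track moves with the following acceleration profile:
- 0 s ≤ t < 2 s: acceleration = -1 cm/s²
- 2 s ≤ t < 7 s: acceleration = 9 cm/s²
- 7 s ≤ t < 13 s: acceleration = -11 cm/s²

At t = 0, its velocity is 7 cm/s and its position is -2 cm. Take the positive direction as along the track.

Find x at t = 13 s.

On each constant-a segment, Δv = aΔt and Δx = v₀Δt + ½aΔt²; chain segment to segment.
0–2 s: v starts 7 cm/s; Δx = 7·2 + ½·-1·2² = 12 cm; v ends 5 cm/s.
2–7 s: v starts 5 cm/s; Δx = 5·5 + ½·9·5² = 137.5 cm; v ends 50 cm/s.
7–13 s: v starts 50 cm/s; Δx = 50·6 + ½·-11·6² = 102 cm; v ends -16 cm/s.
x(13) = -2 + Σ Δx = 249.5 cm.

249.5 cm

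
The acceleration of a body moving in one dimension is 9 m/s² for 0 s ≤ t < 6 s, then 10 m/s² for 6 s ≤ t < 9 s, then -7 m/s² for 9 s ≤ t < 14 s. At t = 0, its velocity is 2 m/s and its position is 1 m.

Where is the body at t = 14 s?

730.5 m

On each constant-a segment, Δv = aΔt and Δx = v₀Δt + ½aΔt²; chain segment to segment.
0–6 s: v starts 2 m/s; Δx = 2·6 + ½·9·6² = 174 m; v ends 56 m/s.
6–9 s: v starts 56 m/s; Δx = 56·3 + ½·10·3² = 213 m; v ends 86 m/s.
9–14 s: v starts 86 m/s; Δx = 86·5 + ½·-7·5² = 342.5 m; v ends 51 m/s.
x(14) = 1 + Σ Δx = 730.5 m.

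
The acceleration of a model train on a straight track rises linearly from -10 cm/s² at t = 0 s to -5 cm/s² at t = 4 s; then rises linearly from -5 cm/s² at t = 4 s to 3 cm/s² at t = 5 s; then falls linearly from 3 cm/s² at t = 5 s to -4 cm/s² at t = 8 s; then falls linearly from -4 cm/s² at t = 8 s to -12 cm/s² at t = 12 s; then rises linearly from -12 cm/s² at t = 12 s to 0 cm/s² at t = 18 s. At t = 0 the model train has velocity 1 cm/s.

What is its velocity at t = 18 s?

Δv equals the area under the a-t graph; then v = v₀ + Δv.
0–4 s: ½(-10 + -5)(4) = -30 cm/s
4–5 s: ½(-5 + 3)(1) = -1 cm/s
5–8 s: ½(3 + -4)(3) = -1.5 cm/s
8–12 s: ½(-4 + -12)(4) = -32 cm/s
12–18 s: ½(-12 + 0)(6) = -36 cm/s
Δv = -100.5 cm/s, so v(18) = 1 + (-100.5) = -99.5 cm/s.

-99.5 cm/s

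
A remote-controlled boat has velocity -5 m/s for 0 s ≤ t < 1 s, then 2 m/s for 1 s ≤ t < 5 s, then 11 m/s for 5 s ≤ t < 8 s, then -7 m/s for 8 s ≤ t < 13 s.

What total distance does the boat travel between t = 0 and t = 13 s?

Total distance travelled is ∫|v| dt — sum the magnitudes of each area piece.
0–1 s: |-5| × 1 = 5 m
1–5 s: |2| × 4 = 8 m
5–8 s: |11| × 3 = 33 m
8–13 s: |-7| × 5 = 35 m
Total distance = 81 m

81 m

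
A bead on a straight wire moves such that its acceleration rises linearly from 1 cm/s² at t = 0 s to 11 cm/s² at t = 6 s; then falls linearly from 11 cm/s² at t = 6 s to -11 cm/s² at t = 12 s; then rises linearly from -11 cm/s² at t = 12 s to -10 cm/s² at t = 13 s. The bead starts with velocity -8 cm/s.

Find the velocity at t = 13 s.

17.5 cm/s

Δv equals the area under the a-t graph; then v = v₀ + Δv.
0–6 s: ½(1 + 11)(6) = 36 cm/s
6–12 s: ½(11 + -11)(6) = 0 cm/s
12–13 s: ½(-11 + -10)(1) = -10.5 cm/s
Δv = 25.5 cm/s, so v(13) = -8 + (25.5) = 17.5 cm/s.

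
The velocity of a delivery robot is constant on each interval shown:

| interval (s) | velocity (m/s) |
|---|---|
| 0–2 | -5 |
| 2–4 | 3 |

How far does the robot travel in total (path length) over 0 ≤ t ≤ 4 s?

16 m

Total distance travelled is ∫|v| dt — sum the magnitudes of each area piece.
0–2 s: |-5| × 2 = 10 m
2–4 s: |3| × 2 = 6 m
Total distance = 16 m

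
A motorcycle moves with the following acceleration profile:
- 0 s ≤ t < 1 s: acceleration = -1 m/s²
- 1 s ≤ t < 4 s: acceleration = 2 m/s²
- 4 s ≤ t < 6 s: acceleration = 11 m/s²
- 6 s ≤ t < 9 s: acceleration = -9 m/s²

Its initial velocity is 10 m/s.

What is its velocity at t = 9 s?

10 m/s

Δv equals the area under the a-t graph; then v = v₀ + Δv.
0–1 s: -1 × 1 = -1 m/s
1–4 s: 2 × 3 = 6 m/s
4–6 s: 11 × 2 = 22 m/s
6–9 s: -9 × 3 = -27 m/s
Δv = 0 m/s, so v(9) = 10 + (0) = 10 m/s.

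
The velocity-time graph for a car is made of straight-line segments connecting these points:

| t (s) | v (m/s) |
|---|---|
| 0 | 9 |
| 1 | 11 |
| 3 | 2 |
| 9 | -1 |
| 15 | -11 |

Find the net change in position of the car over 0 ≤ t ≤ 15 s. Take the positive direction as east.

-10 m

Net displacement equals the area under the velocity-time graph (areas below the axis count negative).
0–1 s: ½(9 + 11)(1) = 10 m
1–3 s: ½(11 + 2)(2) = 13 m
3–9 s: ½(2 + -1)(6) = 3 m
9–15 s: ½(-1 + -11)(6) = -36 m
Net displacement = -10 m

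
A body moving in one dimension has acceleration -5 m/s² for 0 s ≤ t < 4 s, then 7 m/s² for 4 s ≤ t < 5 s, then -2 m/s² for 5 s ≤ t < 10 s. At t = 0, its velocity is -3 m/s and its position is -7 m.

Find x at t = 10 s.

-183.5 m

On each constant-a segment, Δv = aΔt and Δx = v₀Δt + ½aΔt²; chain segment to segment.
0–4 s: v starts -3 m/s; Δx = -3·4 + ½·-5·4² = -52 m; v ends -23 m/s.
4–5 s: v starts -23 m/s; Δx = -23·1 + ½·7·1² = -19.5 m; v ends -16 m/s.
5–10 s: v starts -16 m/s; Δx = -16·5 + ½·-2·5² = -105 m; v ends -26 m/s.
x(10) = -7 + Σ Δx = -183.5 m.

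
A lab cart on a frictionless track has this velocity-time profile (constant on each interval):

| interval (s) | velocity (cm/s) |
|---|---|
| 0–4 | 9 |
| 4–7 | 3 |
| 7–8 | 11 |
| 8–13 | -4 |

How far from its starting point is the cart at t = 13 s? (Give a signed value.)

Displacement is the signed area under the v-t curve.
0–4 s: 9 × 4 = 36 cm
4–7 s: 3 × 3 = 9 cm
7–8 s: 11 × 1 = 11 cm
8–13 s: -4 × 5 = -20 cm
Net displacement = 36 cm

36 cm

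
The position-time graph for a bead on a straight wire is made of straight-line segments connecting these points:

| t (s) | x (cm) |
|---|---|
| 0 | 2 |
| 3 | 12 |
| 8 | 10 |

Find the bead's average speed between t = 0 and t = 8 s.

1.5 cm/s

Average speed = (total path length)/(elapsed time); on a piecewise-linear x-t graph the path length is Σ|Δx|.
0–3 s: |Δx| = |12 − 2| = 10 cm
3–8 s: |Δx| = |10 − 12| = 2 cm
Total path = 12 cm; average speed = 12/8 = 1.5 cm/s.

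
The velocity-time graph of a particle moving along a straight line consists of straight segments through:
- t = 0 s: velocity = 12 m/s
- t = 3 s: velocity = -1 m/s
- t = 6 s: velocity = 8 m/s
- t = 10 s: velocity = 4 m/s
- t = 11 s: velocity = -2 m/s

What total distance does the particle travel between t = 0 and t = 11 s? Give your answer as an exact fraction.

692/13 m

Total distance travelled is ∫|v| dt — sum the magnitudes of each area piece.
0–3 s: v = 0 at t = 36/13 s; triangle areas 216/13 + 3/26 = 435/26 m
3–6 s: v = 0 at t = 10/3 s; triangle areas 1/6 + 32/3 = 65/6 m
6–10 s: |½(8 + 4)(4)| = 24 m
10–11 s: v = 0 at t = 32/3 s; triangle areas 4/3 + 1/3 = 5/3 m
Total distance = 692/13 m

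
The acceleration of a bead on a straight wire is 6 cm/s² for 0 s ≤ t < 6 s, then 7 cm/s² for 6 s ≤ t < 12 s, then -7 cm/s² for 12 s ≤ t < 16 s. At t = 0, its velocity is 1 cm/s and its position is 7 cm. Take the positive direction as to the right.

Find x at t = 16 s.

On each constant-a segment, Δv = aΔt and Δx = v₀Δt + ½aΔt²; chain segment to segment.
0–6 s: v starts 1 cm/s; Δx = 1·6 + ½·6·6² = 114 cm; v ends 37 cm/s.
6–12 s: v starts 37 cm/s; Δx = 37·6 + ½·7·6² = 348 cm; v ends 79 cm/s.
12–16 s: v starts 79 cm/s; Δx = 79·4 + ½·-7·4² = 260 cm; v ends 51 cm/s.
x(16) = 7 + Σ Δx = 729 cm.

729 cm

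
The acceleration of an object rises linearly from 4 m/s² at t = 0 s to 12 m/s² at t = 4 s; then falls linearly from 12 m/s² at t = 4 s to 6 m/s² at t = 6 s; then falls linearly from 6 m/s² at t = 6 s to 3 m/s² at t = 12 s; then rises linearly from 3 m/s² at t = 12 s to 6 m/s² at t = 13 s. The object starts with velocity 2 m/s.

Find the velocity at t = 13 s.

83.5 m/s

Δv equals the area under the a-t graph; then v = v₀ + Δv.
0–4 s: ½(4 + 12)(4) = 32 m/s
4–6 s: ½(12 + 6)(2) = 18 m/s
6–12 s: ½(6 + 3)(6) = 27 m/s
12–13 s: ½(3 + 6)(1) = 4.5 m/s
Δv = 81.5 m/s, so v(13) = 2 + (81.5) = 83.5 m/s.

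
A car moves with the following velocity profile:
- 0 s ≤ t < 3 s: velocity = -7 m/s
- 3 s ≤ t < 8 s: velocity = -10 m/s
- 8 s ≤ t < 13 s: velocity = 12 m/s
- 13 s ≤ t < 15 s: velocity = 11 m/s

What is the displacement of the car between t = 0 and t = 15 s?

11 m

Displacement is the signed area under the v-t curve.
0–3 s: -7 × 3 = -21 m
3–8 s: -10 × 5 = -50 m
8–13 s: 12 × 5 = 60 m
13–15 s: 11 × 2 = 22 m
Net displacement = 11 m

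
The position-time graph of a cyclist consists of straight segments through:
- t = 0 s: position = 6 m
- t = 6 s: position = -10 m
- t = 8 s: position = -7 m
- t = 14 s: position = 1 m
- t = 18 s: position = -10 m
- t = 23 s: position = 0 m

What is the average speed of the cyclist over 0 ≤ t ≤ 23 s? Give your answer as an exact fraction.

48/23 m/s

Average speed = (total path length)/(elapsed time); on a piecewise-linear x-t graph the path length is Σ|Δx|.
0–6 s: |Δx| = |-10 − 6| = 16 m
6–8 s: |Δx| = |-7 − -10| = 3 m
8–14 s: |Δx| = |1 − -7| = 8 m
14–18 s: |Δx| = |-10 − 1| = 11 m
18–23 s: |Δx| = |0 − -10| = 10 m
Total path = 48 m; average speed = 48/23 = 48/23 m/s.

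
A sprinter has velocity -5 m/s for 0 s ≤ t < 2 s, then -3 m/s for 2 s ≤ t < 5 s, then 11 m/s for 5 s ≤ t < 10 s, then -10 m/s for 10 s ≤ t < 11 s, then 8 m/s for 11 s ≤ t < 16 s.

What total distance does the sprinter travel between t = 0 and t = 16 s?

Total distance travelled is ∫|v| dt — sum the magnitudes of each area piece.
0–2 s: |-5| × 2 = 10 m
2–5 s: |-3| × 3 = 9 m
5–10 s: |11| × 5 = 55 m
10–11 s: |-10| × 1 = 10 m
11–16 s: |8| × 5 = 40 m
Total distance = 124 m

124 m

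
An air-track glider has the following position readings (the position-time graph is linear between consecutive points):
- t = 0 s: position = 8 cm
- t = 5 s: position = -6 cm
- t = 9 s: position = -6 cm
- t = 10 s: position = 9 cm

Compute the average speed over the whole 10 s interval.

Average speed = (total path length)/(elapsed time); on a piecewise-linear x-t graph the path length is Σ|Δx|.
0–5 s: |Δx| = |-6 − 8| = 14 cm
5–9 s: |Δx| = |-6 − -6| = 0 cm
9–10 s: |Δx| = |9 − -6| = 15 cm
Total path = 29 cm; average speed = 29/10 = 2.9 cm/s.

2.9 cm/s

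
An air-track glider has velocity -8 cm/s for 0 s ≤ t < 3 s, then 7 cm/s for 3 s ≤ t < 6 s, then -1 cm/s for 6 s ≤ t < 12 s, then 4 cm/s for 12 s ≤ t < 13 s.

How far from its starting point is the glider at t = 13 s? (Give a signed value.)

Net displacement equals the area under the velocity-time graph (areas below the axis count negative).
0–3 s: -8 × 3 = -24 cm
3–6 s: 7 × 3 = 21 cm
6–12 s: -1 × 6 = -6 cm
12–13 s: 4 × 1 = 4 cm
Net displacement = -5 cm

-5 cm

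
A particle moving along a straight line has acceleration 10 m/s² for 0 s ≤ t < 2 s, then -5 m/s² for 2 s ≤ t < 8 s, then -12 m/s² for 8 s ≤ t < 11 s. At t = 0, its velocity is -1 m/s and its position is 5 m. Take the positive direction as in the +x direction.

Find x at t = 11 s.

On each constant-a segment, Δv = aΔt and Δx = v₀Δt + ½aΔt²; chain segment to segment.
0–2 s: v starts -1 m/s; Δx = -1·2 + ½·10·2² = 18 m; v ends 19 m/s.
2–8 s: v starts 19 m/s; Δx = 19·6 + ½·-5·6² = 24 m; v ends -11 m/s.
8–11 s: v starts -11 m/s; Δx = -11·3 + ½·-12·3² = -87 m; v ends -47 m/s.
x(11) = 5 + Σ Δx = -40 m.

-40 m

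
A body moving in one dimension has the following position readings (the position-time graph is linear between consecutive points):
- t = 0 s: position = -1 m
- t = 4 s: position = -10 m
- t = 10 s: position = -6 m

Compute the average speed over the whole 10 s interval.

1.3 m/s

Average speed = (total path length)/(elapsed time); on a piecewise-linear x-t graph the path length is Σ|Δx|.
0–4 s: |Δx| = |-10 − -1| = 9 m
4–10 s: |Δx| = |-6 − -10| = 4 m
Total path = 13 m; average speed = 13/10 = 1.3 m/s.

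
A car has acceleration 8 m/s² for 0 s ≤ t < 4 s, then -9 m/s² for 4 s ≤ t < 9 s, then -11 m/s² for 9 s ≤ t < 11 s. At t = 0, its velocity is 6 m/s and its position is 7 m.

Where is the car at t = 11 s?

On each constant-a segment, Δv = aΔt and Δx = v₀Δt + ½aΔt²; chain segment to segment.
0–4 s: v starts 6 m/s; Δx = 6·4 + ½·8·4² = 88 m; v ends 38 m/s.
4–9 s: v starts 38 m/s; Δx = 38·5 + ½·-9·5² = 77.5 m; v ends -7 m/s.
9–11 s: v starts -7 m/s; Δx = -7·2 + ½·-11·2² = -36 m; v ends -29 m/s.
x(11) = 7 + Σ Δx = 136.5 m.

136.5 m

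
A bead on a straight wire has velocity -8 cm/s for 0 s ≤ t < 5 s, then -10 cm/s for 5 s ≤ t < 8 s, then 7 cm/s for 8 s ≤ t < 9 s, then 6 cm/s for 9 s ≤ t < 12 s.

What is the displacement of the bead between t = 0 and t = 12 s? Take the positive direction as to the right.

Net displacement equals the area under the velocity-time graph (areas below the axis count negative).
0–5 s: -8 × 5 = -40 cm
5–8 s: -10 × 3 = -30 cm
8–9 s: 7 × 1 = 7 cm
9–12 s: 6 × 3 = 18 cm
Net displacement = -45 cm

-45 cm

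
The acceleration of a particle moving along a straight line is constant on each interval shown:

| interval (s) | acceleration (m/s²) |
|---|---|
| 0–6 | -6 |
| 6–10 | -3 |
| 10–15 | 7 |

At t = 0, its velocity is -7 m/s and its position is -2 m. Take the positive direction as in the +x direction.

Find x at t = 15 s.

On each constant-a segment, Δv = aΔt and Δx = v₀Δt + ½aΔt²; chain segment to segment.
0–6 s: v starts -7 m/s; Δx = -7·6 + ½·-6·6² = -150 m; v ends -43 m/s.
6–10 s: v starts -43 m/s; Δx = -43·4 + ½·-3·4² = -196 m; v ends -55 m/s.
10–15 s: v starts -55 m/s; Δx = -55·5 + ½·7·5² = -187.5 m; v ends -20 m/s.
x(15) = -2 + Σ Δx = -535.5 m.

-535.5 m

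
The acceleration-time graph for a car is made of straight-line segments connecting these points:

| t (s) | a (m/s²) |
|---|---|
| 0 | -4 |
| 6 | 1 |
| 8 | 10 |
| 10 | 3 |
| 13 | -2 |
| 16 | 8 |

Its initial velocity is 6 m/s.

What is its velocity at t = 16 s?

Δv equals the area under the a-t graph; then v = v₀ + Δv.
0–6 s: ½(-4 + 1)(6) = -9 m/s
6–8 s: ½(1 + 10)(2) = 11 m/s
8–10 s: ½(10 + 3)(2) = 13 m/s
10–13 s: ½(3 + -2)(3) = 1.5 m/s
13–16 s: ½(-2 + 8)(3) = 9 m/s
Δv = 25.5 m/s, so v(16) = 6 + (25.5) = 31.5 m/s.

31.5 m/s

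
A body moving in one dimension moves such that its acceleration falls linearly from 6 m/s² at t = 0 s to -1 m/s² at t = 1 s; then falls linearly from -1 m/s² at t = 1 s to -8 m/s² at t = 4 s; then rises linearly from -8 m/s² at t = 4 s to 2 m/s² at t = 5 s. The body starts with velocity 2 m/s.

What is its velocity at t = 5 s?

-12 m/s

Δv equals the area under the a-t graph; then v = v₀ + Δv.
0–1 s: ½(6 + -1)(1) = 2.5 m/s
1–4 s: ½(-1 + -8)(3) = -13.5 m/s
4–5 s: ½(-8 + 2)(1) = -3 m/s
Δv = -14 m/s, so v(5) = 2 + (-14) = -12 m/s.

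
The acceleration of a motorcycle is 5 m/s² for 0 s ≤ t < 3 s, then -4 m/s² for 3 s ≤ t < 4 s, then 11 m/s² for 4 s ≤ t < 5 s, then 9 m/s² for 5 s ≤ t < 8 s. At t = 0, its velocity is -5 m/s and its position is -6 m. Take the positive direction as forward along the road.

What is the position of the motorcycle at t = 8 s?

On each constant-a segment, Δv = aΔt and Δx = v₀Δt + ½aΔt²; chain segment to segment.
0–3 s: v starts -5 m/s; Δx = -5·3 + ½·5·3² = 7.5 m; v ends 10 m/s.
3–4 s: v starts 10 m/s; Δx = 10·1 + ½·-4·1² = 8 m; v ends 6 m/s.
4–5 s: v starts 6 m/s; Δx = 6·1 + ½·11·1² = 11.5 m; v ends 17 m/s.
5–8 s: v starts 17 m/s; Δx = 17·3 + ½·9·3² = 91.5 m; v ends 44 m/s.
x(8) = -6 + Σ Δx = 112.5 m.

112.5 m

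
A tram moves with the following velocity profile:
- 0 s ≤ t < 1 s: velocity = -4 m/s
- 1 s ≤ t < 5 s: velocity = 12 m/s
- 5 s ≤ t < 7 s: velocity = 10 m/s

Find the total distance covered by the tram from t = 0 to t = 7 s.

Total distance travelled is ∫|v| dt — sum the magnitudes of each area piece.
0–1 s: |-4| × 1 = 4 m
1–5 s: |12| × 4 = 48 m
5–7 s: |10| × 2 = 20 m
Total distance = 72 m

72 m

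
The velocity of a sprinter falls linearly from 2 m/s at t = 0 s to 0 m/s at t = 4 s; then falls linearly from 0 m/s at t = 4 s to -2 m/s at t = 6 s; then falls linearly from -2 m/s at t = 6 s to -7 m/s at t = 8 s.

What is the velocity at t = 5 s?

-1 m/s

On 4–6 s the graph is linear from 0 to -2 m/s: v(5) = 0 + (-2 − 0)·(5 − 4)/(6 − 4) = -1 m/s.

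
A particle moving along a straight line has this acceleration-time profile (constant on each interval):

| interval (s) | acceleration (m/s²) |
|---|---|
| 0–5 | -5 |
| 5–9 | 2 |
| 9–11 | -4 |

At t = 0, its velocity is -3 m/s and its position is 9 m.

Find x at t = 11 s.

-212.5 m

On each constant-a segment, Δv = aΔt and Δx = v₀Δt + ½aΔt²; chain segment to segment.
0–5 s: v starts -3 m/s; Δx = -3·5 + ½·-5·5² = -77.5 m; v ends -28 m/s.
5–9 s: v starts -28 m/s; Δx = -28·4 + ½·2·4² = -96 m; v ends -20 m/s.
9–11 s: v starts -20 m/s; Δx = -20·2 + ½·-4·2² = -48 m; v ends -28 m/s.
x(11) = 9 + Σ Δx = -212.5 m.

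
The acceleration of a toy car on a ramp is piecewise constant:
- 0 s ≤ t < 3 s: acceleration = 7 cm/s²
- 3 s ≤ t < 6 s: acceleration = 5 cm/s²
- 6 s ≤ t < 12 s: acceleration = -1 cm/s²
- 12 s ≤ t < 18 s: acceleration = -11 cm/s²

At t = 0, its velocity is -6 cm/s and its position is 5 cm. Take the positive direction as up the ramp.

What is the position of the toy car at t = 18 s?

194 cm

On each constant-a segment, Δv = aΔt and Δx = v₀Δt + ½aΔt²; chain segment to segment.
0–3 s: v starts -6 cm/s; Δx = -6·3 + ½·7·3² = 13.5 cm; v ends 15 cm/s.
3–6 s: v starts 15 cm/s; Δx = 15·3 + ½·5·3² = 67.5 cm; v ends 30 cm/s.
6–12 s: v starts 30 cm/s; Δx = 30·6 + ½·-1·6² = 162 cm; v ends 24 cm/s.
12–18 s: v starts 24 cm/s; Δx = 24·6 + ½·-11·6² = -54 cm; v ends -42 cm/s.
x(18) = 5 + Σ Δx = 194 cm.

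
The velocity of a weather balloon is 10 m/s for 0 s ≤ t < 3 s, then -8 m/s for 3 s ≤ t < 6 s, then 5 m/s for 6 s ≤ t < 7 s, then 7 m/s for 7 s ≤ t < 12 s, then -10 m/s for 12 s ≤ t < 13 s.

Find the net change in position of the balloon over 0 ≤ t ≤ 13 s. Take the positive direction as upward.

36 m

Displacement is the signed area under the v-t curve.
0–3 s: 10 × 3 = 30 m
3–6 s: -8 × 3 = -24 m
6–7 s: 5 × 1 = 5 m
7–12 s: 7 × 5 = 35 m
12–13 s: -10 × 1 = -10 m
Net displacement = 36 m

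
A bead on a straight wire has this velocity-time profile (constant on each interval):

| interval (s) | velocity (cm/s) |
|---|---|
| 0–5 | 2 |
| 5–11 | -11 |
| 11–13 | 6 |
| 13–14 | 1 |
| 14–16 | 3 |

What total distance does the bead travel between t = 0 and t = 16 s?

Distance (not displacement) is the total path length: add the absolute areas under v-t.
0–5 s: |2| × 5 = 10 cm
5–11 s: |-11| × 6 = 66 cm
11–13 s: |6| × 2 = 12 cm
13–14 s: |1| × 1 = 1 cm
14–16 s: |3| × 2 = 6 cm
Total distance = 95 cm

95 cm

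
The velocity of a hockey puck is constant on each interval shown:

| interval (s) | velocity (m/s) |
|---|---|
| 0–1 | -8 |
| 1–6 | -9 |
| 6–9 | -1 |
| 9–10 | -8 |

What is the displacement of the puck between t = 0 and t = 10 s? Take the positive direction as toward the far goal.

Net displacement equals the area under the velocity-time graph (areas below the axis count negative).
0–1 s: -8 × 1 = -8 m
1–6 s: -9 × 5 = -45 m
6–9 s: -1 × 3 = -3 m
9–10 s: -8 × 1 = -8 m
Net displacement = -64 m

-64 m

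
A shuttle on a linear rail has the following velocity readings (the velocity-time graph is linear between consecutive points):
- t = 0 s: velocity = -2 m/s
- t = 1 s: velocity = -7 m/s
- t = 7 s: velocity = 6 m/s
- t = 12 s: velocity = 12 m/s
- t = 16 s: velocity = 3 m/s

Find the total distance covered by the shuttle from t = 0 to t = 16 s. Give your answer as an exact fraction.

2577/26 m

Total distance travelled is ∫|v| dt — sum the magnitudes of each area piece.
0–1 s: |½(-2 + -7)(1)| = 4.5 m
1–7 s: v = 0 at t = 55/13 s; triangle areas 147/13 + 108/13 = 255/13 m
7–12 s: |½(6 + 12)(5)| = 45 m
12–16 s: |½(12 + 3)(4)| = 30 m
Total distance = 2577/26 m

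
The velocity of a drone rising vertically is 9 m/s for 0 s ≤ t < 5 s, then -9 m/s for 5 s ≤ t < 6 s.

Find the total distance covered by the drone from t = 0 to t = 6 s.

Distance (not displacement) is the total path length: add the absolute areas under v-t.
0–5 s: |9| × 5 = 45 m
5–6 s: |-9| × 1 = 9 m
Total distance = 54 m

54 m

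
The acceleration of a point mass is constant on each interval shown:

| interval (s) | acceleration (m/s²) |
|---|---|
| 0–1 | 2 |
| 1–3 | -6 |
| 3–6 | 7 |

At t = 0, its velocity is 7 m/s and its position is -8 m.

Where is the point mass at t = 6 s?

28.5 m

On each constant-a segment, Δv = aΔt and Δx = v₀Δt + ½aΔt²; chain segment to segment.
0–1 s: v starts 7 m/s; Δx = 7·1 + ½·2·1² = 8 m; v ends 9 m/s.
1–3 s: v starts 9 m/s; Δx = 9·2 + ½·-6·2² = 6 m; v ends -3 m/s.
3–6 s: v starts -3 m/s; Δx = -3·3 + ½·7·3² = 22.5 m; v ends 18 m/s.
x(6) = -8 + Σ Δx = 28.5 m.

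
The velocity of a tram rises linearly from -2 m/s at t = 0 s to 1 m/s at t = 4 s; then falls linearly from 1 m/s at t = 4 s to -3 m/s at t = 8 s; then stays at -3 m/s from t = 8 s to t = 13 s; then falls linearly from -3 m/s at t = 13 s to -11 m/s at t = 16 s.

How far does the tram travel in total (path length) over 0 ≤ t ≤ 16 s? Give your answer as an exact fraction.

133/3 m

Total distance travelled is ∫|v| dt — sum the magnitudes of each area piece.
0–4 s: v = 0 at t = 8/3 s; triangle areas 8/3 + 2/3 = 10/3 m
4–8 s: v = 0 at t = 5 s; triangle areas 0.5 + 4.5 = 5 m
8–13 s: |-3| × 5 = 15 m
13–16 s: |½(-3 + -11)(3)| = 21 m
Total distance = 133/3 m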